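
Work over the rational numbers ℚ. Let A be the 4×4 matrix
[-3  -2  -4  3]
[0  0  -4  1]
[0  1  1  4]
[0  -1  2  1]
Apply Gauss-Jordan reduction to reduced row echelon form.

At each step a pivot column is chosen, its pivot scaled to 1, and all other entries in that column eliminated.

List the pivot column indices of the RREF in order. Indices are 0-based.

pivot(0,0)=-3: scale R0 → (1, 2/3, 4/3, -1)
pivot(1,1): swap R1↔R2
pivot(1,1)=1: scale R1 → (0, 1, 1, 4)
  clear (0,1): R0 −= (2/3)R1 → (1, 0, 2/3, -11/3)
  clear (3,1): R3 −= (-1)R1 → (0, 0, 3, 5)
pivot(2,2)=-4: scale R2 → (0, 0, 1, -1/4)
  clear (0,2): R0 −= (2/3)R2 → (1, 0, 0, -7/2)
  clear (1,2): R1 −= (1)R2 → (0, 1, 0, 17/4)
  clear (3,2): R3 −= (3)R2 → (0, 0, 0, 23/4)
pivot(3,3)=23/4: scale R3 → (0, 0, 0, 1)
  clear (0,3): R0 −= (-7/2)R3 → (1, 0, 0, 0)
  clear (1,3): R1 −= (17/4)R3 → (0, 1, 0, 0)
  clear (2,3): R2 −= (-1/4)R3 → (0, 0, 1, 0)

pivot columns: 0, 1, 2, 3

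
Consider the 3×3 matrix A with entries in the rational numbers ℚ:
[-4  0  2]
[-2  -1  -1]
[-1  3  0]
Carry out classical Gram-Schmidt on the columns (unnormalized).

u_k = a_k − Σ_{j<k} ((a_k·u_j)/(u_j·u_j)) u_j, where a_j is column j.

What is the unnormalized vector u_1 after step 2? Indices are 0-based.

Step 1: u_0 = a_0 = (-4, -2, -1).
Step 2: u_1 = a_1 − (-1/21)·u_0 = (-4/21, -23/21, 62/21).

u_1 = (-4/21, -23/21, 62/21)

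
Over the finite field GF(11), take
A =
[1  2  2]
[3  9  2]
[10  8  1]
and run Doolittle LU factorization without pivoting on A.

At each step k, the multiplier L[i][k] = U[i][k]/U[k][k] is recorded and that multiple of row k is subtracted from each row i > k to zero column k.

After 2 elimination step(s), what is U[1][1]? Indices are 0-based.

U[1][1] = 3

k=0: U[0][0]=1
  eliminate (1,0): mult=3, new row 1: (0, 3, 7); set L[1][0]=3
  eliminate (2,0): mult=10, new row 2: (0, 10, 3); set L[2][0]=10
k=1: U[1][1]=3
  eliminate (2,1): mult=7, new row 2: (0, 0, 9); set L[2][1]=7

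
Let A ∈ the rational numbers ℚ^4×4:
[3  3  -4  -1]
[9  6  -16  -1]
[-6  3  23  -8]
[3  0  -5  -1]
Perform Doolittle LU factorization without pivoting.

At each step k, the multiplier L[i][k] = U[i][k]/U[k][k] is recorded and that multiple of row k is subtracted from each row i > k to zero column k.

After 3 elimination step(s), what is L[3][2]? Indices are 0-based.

k=0: U[0][0]=3
  eliminate (1,0): mult=3, new row 1: (0, -3, -4, 2); set L[1][0]=3
  eliminate (2,0): mult=-2, new row 2: (0, 9, 15, -10); set L[2][0]=-2
  eliminate (3,0): mult=1, new row 3: (0, -3, -1, 0); set L[3][0]=1
k=1: U[1][1]=-3
  eliminate (2,1): mult=-3, new row 2: (0, 0, 3, -4); set L[2][1]=-3
  eliminate (3,1): mult=1, new row 3: (0, 0, 3, -2); set L[3][1]=1
k=2: U[2][2]=3
  eliminate (3,2): mult=1, new row 3: (0, 0, 0, 2); set L[3][2]=1

L[3][2] = 1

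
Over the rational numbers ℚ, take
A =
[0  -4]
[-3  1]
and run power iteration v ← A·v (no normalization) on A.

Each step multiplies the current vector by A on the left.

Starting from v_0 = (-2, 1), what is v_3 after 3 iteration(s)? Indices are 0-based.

v_3 = (-76, 103)

v_0 = (-2, 1).
v_1 = A·v_0 = (-4, 7).
v_2 = A·v_1 = (-28, 19).
v_3 = A·v_2 = (-76, 103).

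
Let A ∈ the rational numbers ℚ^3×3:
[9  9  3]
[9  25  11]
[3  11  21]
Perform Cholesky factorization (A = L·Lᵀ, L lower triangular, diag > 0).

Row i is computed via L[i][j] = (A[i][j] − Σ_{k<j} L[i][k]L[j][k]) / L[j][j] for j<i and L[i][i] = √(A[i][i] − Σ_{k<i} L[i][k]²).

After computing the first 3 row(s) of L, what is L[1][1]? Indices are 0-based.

L[1][1] = 4

Step 1: L[0][0] = √(9) = 3.
  L[1][0] = (9) / L[0][0] = 3.
Step 2: L[1][1] = √(16) = 4.
  L[2][0] = (3) / L[0][0] = 1.
  L[2][1] = (8) / L[1][1] = 2.
Step 3: L[2][2] = √(16) = 4.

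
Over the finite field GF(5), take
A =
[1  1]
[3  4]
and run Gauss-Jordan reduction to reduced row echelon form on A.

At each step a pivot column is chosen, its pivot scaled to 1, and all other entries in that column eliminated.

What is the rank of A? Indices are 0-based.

pivot(0,0)=1: scale R0 → (1, 1)
  clear (1,0): R1 −= (3)R0 → (0, 1)
pivot(1,1)=1: scale R1 → (0, 1)
  clear (0,1): R0 −= (1)R1 → (1, 0)

rank = 2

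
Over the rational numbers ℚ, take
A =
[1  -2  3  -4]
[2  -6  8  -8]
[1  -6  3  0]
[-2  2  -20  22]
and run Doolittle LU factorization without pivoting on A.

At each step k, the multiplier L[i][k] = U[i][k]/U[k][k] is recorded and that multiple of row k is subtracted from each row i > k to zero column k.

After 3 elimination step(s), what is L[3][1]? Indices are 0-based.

L[3][1] = 1

k=0: U[0][0]=1
  eliminate (1,0): mult=2, new row 1: (0, -2, 2, 0); set L[1][0]=2
  eliminate (2,0): mult=1, new row 2: (0, -4, 0, 4); set L[2][0]=1
  eliminate (3,0): mult=-2, new row 3: (0, -2, -14, 14); set L[3][0]=-2
k=1: U[1][1]=-2
  eliminate (2,1): mult=2, new row 2: (0, 0, -4, 4); set L[2][1]=2
  eliminate (3,1): mult=1, new row 3: (0, 0, -16, 14); set L[3][1]=1
k=2: U[2][2]=-4
  eliminate (3,2): mult=4, new row 3: (0, 0, 0, -2); set L[3][2]=4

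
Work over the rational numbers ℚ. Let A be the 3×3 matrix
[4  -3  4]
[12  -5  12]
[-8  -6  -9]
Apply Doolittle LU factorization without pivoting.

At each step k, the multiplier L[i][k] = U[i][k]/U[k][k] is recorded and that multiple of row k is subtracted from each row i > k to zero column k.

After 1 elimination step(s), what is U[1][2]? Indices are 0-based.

U[1][2] = 0

k=0: U[0][0]=4
  eliminate (1,0): mult=3, new row 1: (0, 4, 0); set L[1][0]=3
  eliminate (2,0): mult=-2, new row 2: (0, -12, -1); set L[2][0]=-2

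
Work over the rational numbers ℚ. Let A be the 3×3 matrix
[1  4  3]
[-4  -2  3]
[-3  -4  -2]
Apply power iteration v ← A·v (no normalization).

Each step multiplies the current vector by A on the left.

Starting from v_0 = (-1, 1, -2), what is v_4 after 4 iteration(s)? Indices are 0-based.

v_0 = (-1, 1, -2).
v_1 = A·v_0 = (-3, -4, 3).
v_2 = A·v_1 = (-10, 29, 19).
v_3 = A·v_2 = (163, 39, -124).
v_4 = A·v_3 = (-53, -1102, -397).

v_4 = (-53, -1102, -397)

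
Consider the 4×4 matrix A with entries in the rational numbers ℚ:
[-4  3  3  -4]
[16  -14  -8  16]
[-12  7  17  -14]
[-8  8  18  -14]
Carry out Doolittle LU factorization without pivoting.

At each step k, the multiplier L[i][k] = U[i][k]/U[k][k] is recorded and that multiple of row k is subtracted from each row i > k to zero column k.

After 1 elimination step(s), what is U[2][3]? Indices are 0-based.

k=0: U[0][0]=-4
  eliminate (1,0): mult=-4, new row 1: (0, -2, 4, 0); set L[1][0]=-4
  eliminate (2,0): mult=3, new row 2: (0, -2, 8, -2); set L[2][0]=3
  eliminate (3,0): mult=2, new row 3: (0, 2, 12, -6); set L[3][0]=2

U[2][3] = -2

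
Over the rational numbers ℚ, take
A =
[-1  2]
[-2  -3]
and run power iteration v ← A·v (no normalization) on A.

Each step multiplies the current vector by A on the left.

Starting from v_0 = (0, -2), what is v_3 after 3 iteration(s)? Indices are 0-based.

v_3 = (-36, -2)

v_0 = (0, -2).
v_1 = A·v_0 = (-4, 6).
v_2 = A·v_1 = (16, -10).
v_3 = A·v_2 = (-36, -2).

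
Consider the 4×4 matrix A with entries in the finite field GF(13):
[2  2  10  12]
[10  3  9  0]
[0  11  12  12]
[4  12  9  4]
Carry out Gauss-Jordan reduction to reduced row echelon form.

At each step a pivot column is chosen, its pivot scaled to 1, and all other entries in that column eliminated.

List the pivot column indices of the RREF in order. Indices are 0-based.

pivot columns: 0, 1, 2, 3

[1] R0 /= 2  ⇒  (1, 1, 5, 6)
     R1 -= 10·R0  ⇒  (0, 6, 11, 5)
     R3 -= 4·R0  ⇒  (0, 8, 2, 6)
[2] R1 /= 6  ⇒  (0, 1, 4, 3)
     R0 -= 1·R1  ⇒  (1, 0, 1, 3)
     R2 -= 11·R1  ⇒  (0, 0, 7, 5)
     R3 -= 8·R1  ⇒  (0, 0, 9, 8)
[3] R2 /= 7  ⇒  (0, 0, 1, 10)
     R0 -= 1·R2  ⇒  (1, 0, 0, 6)
     R1 -= 4·R2  ⇒  (0, 1, 0, 2)
     R3 -= 9·R2  ⇒  (0, 0, 0, 9)
[4] R3 /= 9  ⇒  (0, 0, 0, 1)
     R0 -= 6·R3  ⇒  (1, 0, 0, 0)
     R1 -= 2·R3  ⇒  (0, 1, 0, 0)
     R2 -= 10·R3  ⇒  (0, 0, 1, 0)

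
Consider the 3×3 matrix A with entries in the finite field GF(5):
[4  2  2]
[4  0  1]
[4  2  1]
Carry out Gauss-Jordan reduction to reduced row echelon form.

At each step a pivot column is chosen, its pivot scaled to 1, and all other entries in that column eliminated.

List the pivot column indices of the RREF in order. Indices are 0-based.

[1] R0 /= 4  ⇒  (1, 3, 3)
     R1 -= 4·R0  ⇒  (0, 3, 4)
     R2 -= 4·R0  ⇒  (0, 0, 4)
[2] R1 /= 3  ⇒  (0, 1, 3)
     R0 -= 3·R1  ⇒  (1, 0, 4)
[3] R2 /= 4  ⇒  (0, 0, 1)
     R0 -= 4·R2  ⇒  (1, 0, 0)
     R1 -= 3·R2  ⇒  (0, 1, 0)

pivot columns: 0, 1, 2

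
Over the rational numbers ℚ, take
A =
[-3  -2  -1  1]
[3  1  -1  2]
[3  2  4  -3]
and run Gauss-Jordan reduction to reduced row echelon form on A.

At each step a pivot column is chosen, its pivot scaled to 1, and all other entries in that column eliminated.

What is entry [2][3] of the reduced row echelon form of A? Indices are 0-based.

M[2][3] = -2/3

step 1: normalize row 0 (÷-3) = (1, 2/3, 1/3, -1/3)
  row 1: subtract 3×row0 = (0, -1, -2, 3)
  row 2: subtract 3×row0 = (0, 0, 3, -2)
step 2: normalize row 1 (÷-1) = (0, 1, 2, -3)
  row 0: subtract 2/3×row1 = (1, 0, -1, 5/3)
step 3: normalize row 2 (÷3) = (0, 0, 1, -2/3)
  row 0: subtract -1×row2 = (1, 0, 0, 1)
  row 1: subtract 2×row2 = (0, 1, 0, -5/3)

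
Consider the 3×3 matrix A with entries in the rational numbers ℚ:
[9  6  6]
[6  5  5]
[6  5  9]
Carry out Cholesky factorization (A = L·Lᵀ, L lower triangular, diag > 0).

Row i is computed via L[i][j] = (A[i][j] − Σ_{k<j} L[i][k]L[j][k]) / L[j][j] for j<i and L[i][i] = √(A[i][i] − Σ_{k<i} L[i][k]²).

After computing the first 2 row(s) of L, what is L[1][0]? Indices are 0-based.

Step 1: L[0][0] = √(9) = 3.
  L[1][0] = (6) / L[0][0] = 2.
Step 2: L[1][1] = √(1) = 1.

L[1][0] = 2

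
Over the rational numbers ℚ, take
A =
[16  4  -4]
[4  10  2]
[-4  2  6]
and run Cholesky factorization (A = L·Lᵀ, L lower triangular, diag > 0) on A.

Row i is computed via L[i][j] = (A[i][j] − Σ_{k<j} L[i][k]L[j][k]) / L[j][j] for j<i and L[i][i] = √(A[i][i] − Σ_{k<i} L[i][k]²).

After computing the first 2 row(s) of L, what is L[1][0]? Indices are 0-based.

Step 1: L[0][0] = √(16) = 4.
  L[1][0] = (4) / L[0][0] = 1.
Step 2: L[1][1] = √(9) = 3.

L[1][0] = 1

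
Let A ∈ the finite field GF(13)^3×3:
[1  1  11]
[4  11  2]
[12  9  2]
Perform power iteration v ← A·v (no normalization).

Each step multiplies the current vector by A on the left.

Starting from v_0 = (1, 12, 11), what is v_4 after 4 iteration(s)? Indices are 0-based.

v_4 = (0, 12, 9)

v_0 = (1, 12, 11).
v_1 = A·v_0 = (4, 2, 12).
v_2 = A·v_1 = (8, 10, 12).
v_3 = A·v_2 = (7, 10, 2).
v_4 = A·v_3 = (0, 12, 9).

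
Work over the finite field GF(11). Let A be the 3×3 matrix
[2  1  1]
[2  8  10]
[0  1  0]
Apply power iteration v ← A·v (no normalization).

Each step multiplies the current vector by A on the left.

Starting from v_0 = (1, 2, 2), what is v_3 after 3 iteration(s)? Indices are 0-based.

v_3 = (5, 4, 6)

v_0 = (1, 2, 2).
v_1 = A·v_0 = (6, 5, 2).
v_2 = A·v_1 = (8, 6, 5).
v_3 = A·v_2 = (5, 4, 6).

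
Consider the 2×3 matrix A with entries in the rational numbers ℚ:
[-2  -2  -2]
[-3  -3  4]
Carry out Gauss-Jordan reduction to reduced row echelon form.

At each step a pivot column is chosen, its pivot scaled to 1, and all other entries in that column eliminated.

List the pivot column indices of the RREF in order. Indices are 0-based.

pivot columns: 0, 2

[1] R0 /= -2  ⇒  (1, 1, 1)
     R1 -= -3·R0  ⇒  (0, 0, 7)
column 1 empty below row 1
[2] R1 /= 7  ⇒  (0, 0, 1)
     R0 -= 1·R1  ⇒  (1, 1, 0)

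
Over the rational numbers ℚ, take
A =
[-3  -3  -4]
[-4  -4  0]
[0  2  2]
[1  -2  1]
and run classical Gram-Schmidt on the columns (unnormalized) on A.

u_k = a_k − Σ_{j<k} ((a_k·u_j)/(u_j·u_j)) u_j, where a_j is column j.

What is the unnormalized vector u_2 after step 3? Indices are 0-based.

Step 1: u_0 = a_0 = (-3, -4, 0, 1).
Step 2: u_1 = a_1 − (23/26)·u_0 = (-9/26, -6/13, 2, -75/26).
Step 3: u_2 = a_2 − (1/2)·u_0 − (65/329)·u_1 = (-800/329, 688/329, 528/329, 352/329).

u_2 = (-800/329, 688/329, 528/329, 352/329)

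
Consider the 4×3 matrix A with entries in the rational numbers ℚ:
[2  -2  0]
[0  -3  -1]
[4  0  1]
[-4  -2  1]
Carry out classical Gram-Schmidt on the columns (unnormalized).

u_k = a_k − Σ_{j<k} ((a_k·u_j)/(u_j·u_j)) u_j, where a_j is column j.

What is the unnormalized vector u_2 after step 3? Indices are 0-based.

u_2 = (20/149, -122/149, 153/149, 163/149)

Step 1: u_0 = a_0 = (2, 0, 4, -4).
Step 2: u_1 = a_1 − (1/9)·u_0 = (-20/9, -3, -4/9, -14/9).
Step 3: u_2 = a_2 − (0)·u_0 − (9/149)·u_1 = (20/149, -122/149, 153/149, 163/149).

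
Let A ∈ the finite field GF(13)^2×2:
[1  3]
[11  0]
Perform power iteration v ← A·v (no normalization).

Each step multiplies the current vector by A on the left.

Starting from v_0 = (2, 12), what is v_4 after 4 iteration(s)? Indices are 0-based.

v_0 = (2, 12).
v_1 = A·v_0 = (12, 9).
v_2 = A·v_1 = (0, 2).
v_3 = A·v_2 = (6, 0).
v_4 = A·v_3 = (6, 1).

v_4 = (6, 1)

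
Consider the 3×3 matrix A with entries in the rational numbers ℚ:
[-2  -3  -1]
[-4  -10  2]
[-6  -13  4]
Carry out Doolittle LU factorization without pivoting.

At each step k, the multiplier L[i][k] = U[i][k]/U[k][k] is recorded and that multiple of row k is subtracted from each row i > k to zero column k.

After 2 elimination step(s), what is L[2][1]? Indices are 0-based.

L[2][1] = 1

k=0: U[0][0]=-2
  eliminate (1,0): mult=2, new row 1: (0, -4, 4); set L[1][0]=2
  eliminate (2,0): mult=3, new row 2: (0, -4, 7); set L[2][0]=3
k=1: U[1][1]=-4
  eliminate (2,1): mult=1, new row 2: (0, 0, 3); set L[2][1]=1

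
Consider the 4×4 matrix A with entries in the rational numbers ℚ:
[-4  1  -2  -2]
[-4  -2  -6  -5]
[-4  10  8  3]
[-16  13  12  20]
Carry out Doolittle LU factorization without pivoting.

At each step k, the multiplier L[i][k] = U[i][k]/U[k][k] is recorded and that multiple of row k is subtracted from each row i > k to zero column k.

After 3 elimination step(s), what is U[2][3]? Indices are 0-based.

U[2][3] = -4

k=0: U[0][0]=-4
  eliminate (1,0): mult=1, new row 1: (0, -3, -4, -3); set L[1][0]=1
  eliminate (2,0): mult=1, new row 2: (0, 9, 10, 5); set L[2][0]=1
  eliminate (3,0): mult=4, new row 3: (0, 9, 20, 28); set L[3][0]=4
k=1: U[1][1]=-3
  eliminate (2,1): mult=-3, new row 2: (0, 0, -2, -4); set L[2][1]=-3
  eliminate (3,1): mult=-3, new row 3: (0, 0, 8, 19); set L[3][1]=-3
k=2: U[2][2]=-2
  eliminate (3,2): mult=-4, new row 3: (0, 0, 0, 3); set L[3][2]=-4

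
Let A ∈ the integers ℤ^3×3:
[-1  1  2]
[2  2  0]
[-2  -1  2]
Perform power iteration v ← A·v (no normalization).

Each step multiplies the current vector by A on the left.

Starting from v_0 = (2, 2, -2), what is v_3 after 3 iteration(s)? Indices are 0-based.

v_0 = (2, 2, -2).
v_1 = A·v_0 = (-4, 8, -10).
v_2 = A·v_1 = (-8, 8, -20).
v_3 = A·v_2 = (-24, 0, -32).

v_3 = (-24, 0, -32)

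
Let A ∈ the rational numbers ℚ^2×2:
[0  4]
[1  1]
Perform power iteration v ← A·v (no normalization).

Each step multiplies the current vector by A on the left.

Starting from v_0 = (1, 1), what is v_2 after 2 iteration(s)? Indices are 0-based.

v_2 = (8, 6)

v_0 = (1, 1).
v_1 = A·v_0 = (4, 2).
v_2 = A·v_1 = (8, 6).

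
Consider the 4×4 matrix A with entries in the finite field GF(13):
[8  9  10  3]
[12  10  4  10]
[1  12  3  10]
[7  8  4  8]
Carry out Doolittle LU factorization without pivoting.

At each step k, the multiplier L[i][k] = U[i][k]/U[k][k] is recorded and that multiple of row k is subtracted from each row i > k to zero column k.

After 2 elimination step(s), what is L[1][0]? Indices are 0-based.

Step 1: pivot at (0,0) is 8.
  row1 ← row1 − (8)·row0  ⇒  L[1][0]=8, U row1=(0, 3, 2, 12)
  row2 ← row2 − (5)·row0  ⇒  L[2][0]=5, U row2=(0, 6, 5, 8)
  row3 ← row3 − (9)·row0  ⇒  L[3][0]=9, U row3=(0, 5, 5, 7)
Step 2: pivot at (1,1) is 3.
  row2 ← row2 − (2)·row1  ⇒  L[2][1]=2, U row2=(0, 0, 1, 10)
  row3 ← row3 − (6)·row1  ⇒  L[3][1]=6, U row3=(0, 0, 6, 0)

L[1][0] = 8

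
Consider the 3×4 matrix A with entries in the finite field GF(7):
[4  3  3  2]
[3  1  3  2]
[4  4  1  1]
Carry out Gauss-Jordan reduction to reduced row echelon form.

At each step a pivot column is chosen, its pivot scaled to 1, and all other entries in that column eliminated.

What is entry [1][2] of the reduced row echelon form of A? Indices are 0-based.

M[1][2] = 5

pivot(0,0)=4: scale R0 → (1, 6, 6, 4)
  clear (1,0): R1 −= (3)R0 → (0, 4, 6, 4)
  clear (2,0): R2 −= (4)R0 → (0, 1, 5, 6)
pivot(1,1)=4: scale R1 → (0, 1, 5, 1)
  clear (0,1): R0 −= (6)R1 → (1, 0, 4, 5)
  clear (2,1): R2 −= (1)R1 → (0, 0, 0, 5)
col 2: no nonzero at/below row 2; advance.
pivot(2,3)=5: scale R2 → (0, 0, 0, 1)
  clear (0,3): R0 −= (5)R2 → (1, 0, 4, 0)
  clear (1,3): R1 −= (1)R2 → (0, 1, 5, 0)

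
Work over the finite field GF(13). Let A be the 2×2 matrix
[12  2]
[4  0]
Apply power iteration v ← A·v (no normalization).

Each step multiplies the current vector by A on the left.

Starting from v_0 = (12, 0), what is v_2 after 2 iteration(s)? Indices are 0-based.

v_2 = (4, 4)

v_0 = (12, 0).
v_1 = A·v_0 = (1, 9).
v_2 = A·v_1 = (4, 4).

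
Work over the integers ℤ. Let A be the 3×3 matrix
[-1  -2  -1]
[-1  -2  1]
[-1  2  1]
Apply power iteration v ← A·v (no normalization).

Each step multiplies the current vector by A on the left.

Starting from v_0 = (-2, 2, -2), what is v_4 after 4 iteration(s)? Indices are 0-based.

v_4 = (72, 104, -24)

v_0 = (-2, 2, -2).
v_1 = A·v_0 = (0, -4, 4).
v_2 = A·v_1 = (4, 12, -4).
v_3 = A·v_2 = (-24, -32, 16).
v_4 = A·v_3 = (72, 104, -24).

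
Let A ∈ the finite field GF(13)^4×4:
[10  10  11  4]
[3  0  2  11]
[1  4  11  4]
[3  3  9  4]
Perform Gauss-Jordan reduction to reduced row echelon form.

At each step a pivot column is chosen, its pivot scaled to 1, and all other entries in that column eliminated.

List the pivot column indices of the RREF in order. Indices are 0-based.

pivot columns: 0, 1, 2, 3

[1] R0 /= 10  ⇒  (1, 1, 5, 3)
     R1 -= 3·R0  ⇒  (0, 10, 0, 2)
     R2 -= 1·R0  ⇒  (0, 3, 6, 1)
     R3 -= 3·R0  ⇒  (0, 0, 7, 8)
[2] R1 /= 10  ⇒  (0, 1, 0, 8)
     R0 -= 1·R1  ⇒  (1, 0, 5, 8)
     R2 -= 3·R1  ⇒  (0, 0, 6, 3)
[3] R2 /= 6  ⇒  (0, 0, 1, 7)
     R0 -= 5·R2  ⇒  (1, 0, 0, 12)
     R3 -= 7·R2  ⇒  (0, 0, 0, 11)
[4] R3 /= 11  ⇒  (0, 0, 0, 1)
     R0 -= 12·R3  ⇒  (1, 0, 0, 0)
     R1 -= 8·R3  ⇒  (0, 1, 0, 0)
     R2 -= 7·R3  ⇒  (0, 0, 1, 0)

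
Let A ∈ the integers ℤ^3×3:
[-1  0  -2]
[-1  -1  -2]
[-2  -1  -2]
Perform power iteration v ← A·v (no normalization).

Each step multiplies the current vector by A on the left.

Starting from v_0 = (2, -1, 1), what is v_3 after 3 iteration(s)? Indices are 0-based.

v_3 = (-56, -73, -87)

v_0 = (2, -1, 1).
v_1 = A·v_0 = (-4, -3, -5).
v_2 = A·v_1 = (14, 17, 21).
v_3 = A·v_2 = (-56, -73, -87).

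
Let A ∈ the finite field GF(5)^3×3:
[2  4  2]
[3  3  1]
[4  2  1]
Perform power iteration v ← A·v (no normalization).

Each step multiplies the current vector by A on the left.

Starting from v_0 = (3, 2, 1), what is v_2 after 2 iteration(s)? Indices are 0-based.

v_0 = (3, 2, 1).
v_1 = A·v_0 = (1, 1, 2).
v_2 = A·v_1 = (0, 3, 3).

v_2 = (0, 3, 3)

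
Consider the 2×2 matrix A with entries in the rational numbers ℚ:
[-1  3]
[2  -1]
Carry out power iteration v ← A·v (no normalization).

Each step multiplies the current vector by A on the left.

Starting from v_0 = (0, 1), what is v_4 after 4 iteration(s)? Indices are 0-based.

v_0 = (0, 1).
v_1 = A·v_0 = (3, -1).
v_2 = A·v_1 = (-6, 7).
v_3 = A·v_2 = (27, -19).
v_4 = A·v_3 = (-84, 73).

v_4 = (-84, 73)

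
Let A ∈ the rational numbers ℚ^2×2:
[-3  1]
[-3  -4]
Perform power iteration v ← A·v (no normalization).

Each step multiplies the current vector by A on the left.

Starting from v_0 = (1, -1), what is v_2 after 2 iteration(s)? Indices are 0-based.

v_0 = (1, -1).
v_1 = A·v_0 = (-4, 1).
v_2 = A·v_1 = (13, 8).

v_2 = (13, 8)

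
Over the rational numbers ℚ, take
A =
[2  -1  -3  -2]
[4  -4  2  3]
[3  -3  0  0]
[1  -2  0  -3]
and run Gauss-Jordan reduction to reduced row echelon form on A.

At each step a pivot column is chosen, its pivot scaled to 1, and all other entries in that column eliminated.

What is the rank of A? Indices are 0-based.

step 1: normalize row 0 (÷2) = (1, -1/2, -3/2, -1)
  row 1: subtract 4×row0 = (0, -2, 8, 7)
  row 2: subtract 3×row0 = (0, -3/2, 9/2, 3)
  row 3: subtract 1×row0 = (0, -3/2, 3/2, -2)
step 2: normalize row 1 (÷-2) = (0, 1, -4, -7/2)
  row 0: subtract -1/2×row1 = (1, 0, -7/2, -11/4)
  row 2: subtract -3/2×row1 = (0, 0, -3/2, -9/4)
  row 3: subtract -3/2×row1 = (0, 0, -9/2, -29/4)
step 3: normalize row 2 (÷-3/2) = (0, 0, 1, 3/2)
  row 0: subtract -7/2×row2 = (1, 0, 0, 5/2)
  row 1: subtract -4×row2 = (0, 1, 0, 5/2)
  row 3: subtract -9/2×row2 = (0, 0, 0, -1/2)
step 4: normalize row 3 (÷-1/2) = (0, 0, 0, 1)
  row 0: subtract 5/2×row3 = (1, 0, 0, 0)
  row 1: subtract 5/2×row3 = (0, 1, 0, 0)
  row 2: subtract 3/2×row3 = (0, 0, 1, 0)

rank = 4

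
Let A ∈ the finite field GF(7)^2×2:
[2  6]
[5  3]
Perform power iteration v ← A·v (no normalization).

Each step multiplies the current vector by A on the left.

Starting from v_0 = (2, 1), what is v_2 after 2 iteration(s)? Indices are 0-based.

v_0 = (2, 1).
v_1 = A·v_0 = (3, 6).
v_2 = A·v_1 = (0, 5).

v_2 = (0, 5)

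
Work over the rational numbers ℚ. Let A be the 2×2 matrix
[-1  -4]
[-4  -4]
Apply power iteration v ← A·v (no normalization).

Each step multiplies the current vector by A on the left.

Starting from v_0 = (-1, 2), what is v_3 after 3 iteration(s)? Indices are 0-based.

v_3 = (-199, -268)

v_0 = (-1, 2).
v_1 = A·v_0 = (-7, -4).
v_2 = A·v_1 = (23, 44).
v_3 = A·v_2 = (-199, -268).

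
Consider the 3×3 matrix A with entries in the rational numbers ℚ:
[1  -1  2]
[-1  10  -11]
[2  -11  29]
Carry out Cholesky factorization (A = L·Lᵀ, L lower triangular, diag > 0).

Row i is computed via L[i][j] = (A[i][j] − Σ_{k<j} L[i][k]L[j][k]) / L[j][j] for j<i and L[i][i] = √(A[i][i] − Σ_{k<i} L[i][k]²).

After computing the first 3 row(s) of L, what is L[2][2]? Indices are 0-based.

Step 1: L[0][0] = √(1) = 1.
  L[1][0] = (-1) / L[0][0] = -1.
Step 2: L[1][1] = √(9) = 3.
  L[2][0] = (2) / L[0][0] = 2.
  L[2][1] = (-9) / L[1][1] = -3.
Step 3: L[2][2] = √(16) = 4.

L[2][2] = 4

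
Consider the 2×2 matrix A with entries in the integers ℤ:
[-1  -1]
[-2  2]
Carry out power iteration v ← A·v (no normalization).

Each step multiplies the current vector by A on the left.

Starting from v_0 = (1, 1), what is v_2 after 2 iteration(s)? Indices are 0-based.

v_0 = (1, 1).
v_1 = A·v_0 = (-2, 0).
v_2 = A·v_1 = (2, 4).

v_2 = (2, 4)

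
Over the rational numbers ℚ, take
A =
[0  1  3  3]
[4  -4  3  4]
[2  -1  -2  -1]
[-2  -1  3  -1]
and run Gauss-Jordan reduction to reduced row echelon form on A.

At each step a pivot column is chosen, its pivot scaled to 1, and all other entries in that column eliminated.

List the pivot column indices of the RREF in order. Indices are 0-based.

pivot(0,0): swap R0↔R1
pivot(0,0)=4: scale R0 → (1, -1, 3/4, 1)
  clear (2,0): R2 −= (2)R0 → (0, 1, -7/2, -3)
  clear (3,0): R3 −= (-2)R0 → (0, -3, 9/2, 1)
pivot(1,1)=1: scale R1 → (0, 1, 3, 3)
  clear (0,1): R0 −= (-1)R1 → (1, 0, 15/4, 4)
  clear (2,1): R2 −= (1)R1 → (0, 0, -13/2, -6)
  clear (3,1): R3 −= (-3)R1 → (0, 0, 27/2, 10)
pivot(2,2)=-13/2: scale R2 → (0, 0, 1, 12/13)
  clear (0,2): R0 −= (15/4)R2 → (1, 0, 0, 7/13)
  clear (1,2): R1 −= (3)R2 → (0, 1, 0, 3/13)
  clear (3,2): R3 −= (27/2)R2 → (0, 0, 0, -32/13)
pivot(3,3)=-32/13: scale R3 → (0, 0, 0, 1)
  clear (0,3): R0 −= (7/13)R3 → (1, 0, 0, 0)
  clear (1,3): R1 −= (3/13)R3 → (0, 1, 0, 0)
  clear (2,3): R2 −= (12/13)R3 → (0, 0, 1, 0)

pivot columns: 0, 1, 2, 3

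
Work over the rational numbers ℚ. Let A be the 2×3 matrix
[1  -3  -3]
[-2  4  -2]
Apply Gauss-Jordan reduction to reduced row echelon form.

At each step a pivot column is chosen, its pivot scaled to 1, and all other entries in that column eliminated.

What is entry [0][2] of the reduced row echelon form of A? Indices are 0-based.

step 1: normalize row 0 (÷1) = (1, -3, -3)
  row 1: subtract -2×row0 = (0, -2, -8)
step 2: normalize row 1 (÷-2) = (0, 1, 4)
  row 0: subtract -3×row1 = (1, 0, 9)

M[0][2] = 9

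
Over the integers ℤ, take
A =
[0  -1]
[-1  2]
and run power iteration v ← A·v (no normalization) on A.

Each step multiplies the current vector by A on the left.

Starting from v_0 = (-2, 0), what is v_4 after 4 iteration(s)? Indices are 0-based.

v_0 = (-2, 0).
v_1 = A·v_0 = (0, 2).
v_2 = A·v_1 = (-2, 4).
v_3 = A·v_2 = (-4, 10).
v_4 = A·v_3 = (-10, 24).

v_4 = (-10, 24)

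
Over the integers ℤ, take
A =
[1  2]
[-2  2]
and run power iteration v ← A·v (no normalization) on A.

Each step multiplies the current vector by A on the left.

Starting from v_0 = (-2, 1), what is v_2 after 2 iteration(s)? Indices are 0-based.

v_2 = (12, 12)

v_0 = (-2, 1).
v_1 = A·v_0 = (0, 6).
v_2 = A·v_1 = (12, 12).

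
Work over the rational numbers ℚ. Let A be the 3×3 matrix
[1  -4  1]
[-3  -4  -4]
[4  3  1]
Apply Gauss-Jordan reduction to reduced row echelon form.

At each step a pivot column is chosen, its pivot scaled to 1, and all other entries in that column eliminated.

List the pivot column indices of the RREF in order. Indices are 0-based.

[1] R0 /= 1  ⇒  (1, -4, 1)
     R1 -= -3·R0  ⇒  (0, -16, -1)
     R2 -= 4·R0  ⇒  (0, 19, -3)
[2] R1 /= -16  ⇒  (0, 1, 1/16)
     R0 -= -4·R1  ⇒  (1, 0, 5/4)
     R2 -= 19·R1  ⇒  (0, 0, -67/16)
[3] R2 /= -67/16  ⇒  (0, 0, 1)
     R0 -= 5/4·R2  ⇒  (1, 0, 0)
     R1 -= 1/16·R2  ⇒  (0, 1, 0)

pivot columns: 0, 1, 2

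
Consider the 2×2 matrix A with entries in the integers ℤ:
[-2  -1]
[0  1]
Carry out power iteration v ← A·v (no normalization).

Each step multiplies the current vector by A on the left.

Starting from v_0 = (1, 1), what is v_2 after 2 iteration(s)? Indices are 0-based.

v_0 = (1, 1).
v_1 = A·v_0 = (-3, 1).
v_2 = A·v_1 = (5, 1).

v_2 = (5, 1)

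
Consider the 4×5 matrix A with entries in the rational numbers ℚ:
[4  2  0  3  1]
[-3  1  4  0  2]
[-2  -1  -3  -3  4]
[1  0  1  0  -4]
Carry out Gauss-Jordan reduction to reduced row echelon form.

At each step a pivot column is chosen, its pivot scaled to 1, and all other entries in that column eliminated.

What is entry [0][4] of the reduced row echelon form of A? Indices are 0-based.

M[0][4] = -25/12

pivot(0,0)=4: scale R0 → (1, 1/2, 0, 3/4, 1/4)
  clear (1,0): R1 −= (-3)R0 → (0, 5/2, 4, 9/4, 11/4)
  clear (2,0): R2 −= (-2)R0 → (0, 0, -3, -3/2, 9/2)
  clear (3,0): R3 −= (1)R0 → (0, -1/2, 1, -3/4, -17/4)
pivot(1,1)=5/2: scale R1 → (0, 1, 8/5, 9/10, 11/10)
  clear (0,1): R0 −= (1/2)R1 → (1, 0, -4/5, 3/10, -3/10)
  clear (3,1): R3 −= (-1/2)R1 → (0, 0, 9/5, -3/10, -37/10)
pivot(2,2)=-3: scale R2 → (0, 0, 1, 1/2, -3/2)
  clear (0,2): R0 −= (-4/5)R2 → (1, 0, 0, 7/10, -3/2)
  clear (1,2): R1 −= (8/5)R2 → (0, 1, 0, 1/10, 7/2)
  clear (3,2): R3 −= (9/5)R2 → (0, 0, 0, -6/5, -1)
pivot(3,3)=-6/5: scale R3 → (0, 0, 0, 1, 5/6)
  clear (0,3): R0 −= (7/10)R3 → (1, 0, 0, 0, -25/12)
  clear (1,3): R1 −= (1/10)R3 → (0, 1, 0, 0, 41/12)
  clear (2,3): R2 −= (1/2)R3 → (0, 0, 1, 0, -23/12)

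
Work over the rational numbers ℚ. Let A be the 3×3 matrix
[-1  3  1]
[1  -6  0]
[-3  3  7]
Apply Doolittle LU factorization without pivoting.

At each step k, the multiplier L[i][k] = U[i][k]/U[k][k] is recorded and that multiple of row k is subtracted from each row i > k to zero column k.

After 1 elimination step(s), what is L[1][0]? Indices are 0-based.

[col 0] pivot -1
  R1 -= -1*R0 → (0, -3, 1)  (L[1][0] := -1)
  R2 -= 3*R0 → (0, -6, 4)  (L[2][0] := 3)

L[1][0] = -1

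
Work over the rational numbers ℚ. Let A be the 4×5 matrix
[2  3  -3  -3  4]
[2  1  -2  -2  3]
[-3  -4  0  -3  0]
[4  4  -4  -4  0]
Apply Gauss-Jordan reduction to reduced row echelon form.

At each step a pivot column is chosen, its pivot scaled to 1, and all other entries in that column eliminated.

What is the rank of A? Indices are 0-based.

step 1: normalize row 0 (÷2) = (1, 3/2, -3/2, -3/2, 2)
  row 1: subtract 2×row0 = (0, -2, 1, 1, -1)
  row 2: subtract -3×row0 = (0, 1/2, -9/2, -15/2, 6)
  row 3: subtract 4×row0 = (0, -2, 2, 2, -8)
step 2: normalize row 1 (÷-2) = (0, 1, -1/2, -1/2, 1/2)
  row 0: subtract 3/2×row1 = (1, 0, -3/4, -3/4, 5/4)
  row 2: subtract 1/2×row1 = (0, 0, -17/4, -29/4, 23/4)
  row 3: subtract -2×row1 = (0, 0, 1, 1, -7)
step 3: normalize row 2 (÷-17/4) = (0, 0, 1, 29/17, -23/17)
  row 0: subtract -3/4×row2 = (1, 0, 0, 9/17, 4/17)
  row 1: subtract -1/2×row2 = (0, 1, 0, 6/17, -3/17)
  row 3: subtract 1×row2 = (0, 0, 0, -12/17, -96/17)
step 4: normalize row 3 (÷-12/17) = (0, 0, 0, 1, 8)
  row 0: subtract 9/17×row3 = (1, 0, 0, 0, -4)
  row 1: subtract 6/17×row3 = (0, 1, 0, 0, -3)
  row 2: subtract 29/17×row3 = (0, 0, 1, 0, -15)

rank = 4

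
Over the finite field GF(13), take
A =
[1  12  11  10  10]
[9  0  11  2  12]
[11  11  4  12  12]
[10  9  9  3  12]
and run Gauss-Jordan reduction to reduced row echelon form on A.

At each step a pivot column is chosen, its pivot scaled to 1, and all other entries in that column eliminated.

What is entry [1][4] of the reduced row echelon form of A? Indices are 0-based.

pivot(0,0)=1: scale R0 → (1, 12, 11, 10, 10)
  clear (1,0): R1 −= (9)R0 → (0, 9, 3, 3, 0)
  clear (2,0): R2 −= (11)R0 → (0, 9, 0, 6, 6)
  clear (3,0): R3 −= (10)R0 → (0, 6, 3, 7, 3)
pivot(1,1)=9: scale R1 → (0, 1, 9, 9, 0)
  clear (0,1): R0 −= (12)R1 → (1, 0, 7, 6, 10)
  clear (2,1): R2 −= (9)R1 → (0, 0, 10, 3, 6)
  clear (3,1): R3 −= (6)R1 → (0, 0, 1, 5, 3)
pivot(2,2)=10: scale R2 → (0, 0, 1, 12, 11)
  clear (0,2): R0 −= (7)R2 → (1, 0, 0, 0, 11)
  clear (1,2): R1 −= (9)R2 → (0, 1, 0, 5, 5)
  clear (3,2): R3 −= (1)R2 → (0, 0, 0, 6, 5)
pivot(3,3)=6: scale R3 → (0, 0, 0, 1, 3)
  clear (1,3): R1 −= (5)R3 → (0, 1, 0, 0, 3)
  clear (2,3): R2 −= (12)R3 → (0, 0, 1, 0, 1)

M[1][4] = 3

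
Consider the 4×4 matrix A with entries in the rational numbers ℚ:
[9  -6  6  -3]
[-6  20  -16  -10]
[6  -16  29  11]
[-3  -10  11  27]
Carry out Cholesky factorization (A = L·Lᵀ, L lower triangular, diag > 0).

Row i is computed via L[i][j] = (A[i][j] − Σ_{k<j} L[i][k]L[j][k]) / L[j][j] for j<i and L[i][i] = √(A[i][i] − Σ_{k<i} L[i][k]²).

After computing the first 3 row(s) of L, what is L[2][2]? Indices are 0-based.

L[2][2] = 4

Step 1: L[0][0] = √(9) = 3.
  L[1][0] = (-6) / L[0][0] = -2.
Step 2: L[1][1] = √(16) = 4.
  L[2][0] = (6) / L[0][0] = 2.
  L[2][1] = (-12) / L[1][1] = -3.
Step 3: L[2][2] = √(16) = 4.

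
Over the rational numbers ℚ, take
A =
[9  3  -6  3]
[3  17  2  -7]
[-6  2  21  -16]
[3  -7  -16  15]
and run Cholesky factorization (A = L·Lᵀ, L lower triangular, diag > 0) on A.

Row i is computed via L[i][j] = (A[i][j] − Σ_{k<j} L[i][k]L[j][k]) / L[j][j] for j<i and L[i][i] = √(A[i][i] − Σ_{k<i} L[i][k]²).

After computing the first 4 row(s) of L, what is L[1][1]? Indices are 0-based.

Step 1: L[0][0] = √(9) = 3.
  L[1][0] = (3) / L[0][0] = 1.
Step 2: L[1][1] = √(16) = 4.
  L[2][0] = (-6) / L[0][0] = -2.
  L[2][1] = (4) / L[1][1] = 1.
Step 3: L[2][2] = √(16) = 4.
  L[3][0] = (3) / L[0][0] = 1.
  L[3][1] = (-8) / L[1][1] = -2.
  L[3][2] = (-12) / L[2][2] = -3.
Step 4: L[3][3] = √(1) = 1.

L[1][1] = 4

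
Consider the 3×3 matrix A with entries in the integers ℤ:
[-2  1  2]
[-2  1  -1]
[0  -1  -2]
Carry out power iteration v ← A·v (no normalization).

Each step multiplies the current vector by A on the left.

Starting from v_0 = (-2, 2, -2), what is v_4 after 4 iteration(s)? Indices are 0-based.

v_4 = (118, 52, -42)

v_0 = (-2, 2, -2).
v_1 = A·v_0 = (2, 8, 2).
v_2 = A·v_1 = (8, 2, -12).
v_3 = A·v_2 = (-38, -2, 22).
v_4 = A·v_3 = (118, 52, -42).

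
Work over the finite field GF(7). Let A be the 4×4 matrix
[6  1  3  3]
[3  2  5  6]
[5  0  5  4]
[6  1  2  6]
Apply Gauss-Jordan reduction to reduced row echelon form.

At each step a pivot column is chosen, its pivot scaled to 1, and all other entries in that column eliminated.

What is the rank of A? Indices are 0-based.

rank = 4

pivot(0,0)=6: scale R0 → (1, 6, 4, 4)
  clear (1,0): R1 −= (3)R0 → (0, 5, 0, 1)
  clear (2,0): R2 −= (5)R0 → (0, 5, 6, 5)
  clear (3,0): R3 −= (6)R0 → (0, 0, 6, 3)
pivot(1,1)=5: scale R1 → (0, 1, 0, 3)
  clear (0,1): R0 −= (6)R1 → (1, 0, 4, 0)
  clear (2,1): R2 −= (5)R1 → (0, 0, 6, 4)
pivot(2,2)=6: scale R2 → (0, 0, 1, 3)
  clear (0,2): R0 −= (4)R2 → (1, 0, 0, 2)
  clear (3,2): R3 −= (6)R2 → (0, 0, 0, 6)
pivot(3,3)=6: scale R3 → (0, 0, 0, 1)
  clear (0,3): R0 −= (2)R3 → (1, 0, 0, 0)
  clear (1,3): R1 −= (3)R3 → (0, 1, 0, 0)
  clear (2,3): R2 −= (3)R3 → (0, 0, 1, 0)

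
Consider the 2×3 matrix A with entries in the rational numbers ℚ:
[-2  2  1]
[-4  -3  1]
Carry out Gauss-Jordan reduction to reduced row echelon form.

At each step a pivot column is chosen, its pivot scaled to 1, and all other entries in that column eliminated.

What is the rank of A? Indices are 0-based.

rank = 2

[1] R0 /= -2  ⇒  (1, -1, -1/2)
     R1 -= -4·R0  ⇒  (0, -7, -1)
[2] R1 /= -7  ⇒  (0, 1, 1/7)
     R0 -= -1·R1  ⇒  (1, 0, -5/14)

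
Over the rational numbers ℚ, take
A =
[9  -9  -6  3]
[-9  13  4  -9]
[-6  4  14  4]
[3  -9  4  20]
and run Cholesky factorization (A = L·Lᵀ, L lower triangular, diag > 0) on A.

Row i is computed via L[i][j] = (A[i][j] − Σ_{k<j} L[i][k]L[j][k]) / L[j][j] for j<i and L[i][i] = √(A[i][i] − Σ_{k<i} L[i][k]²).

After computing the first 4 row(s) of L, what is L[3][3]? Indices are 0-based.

L[3][3] = 3

Step 1: L[0][0] = √(9) = 3.
  L[1][0] = (-9) / L[0][0] = -3.
Step 2: L[1][1] = √(4) = 2.
  L[2][0] = (-6) / L[0][0] = -2.
  L[2][1] = (-2) / L[1][1] = -1.
Step 3: L[2][2] = √(9) = 3.
  L[3][0] = (3) / L[0][0] = 1.
  L[3][1] = (-6) / L[1][1] = -3.
  L[3][2] = (3) / L[2][2] = 1.
Step 4: L[3][3] = √(9) = 3.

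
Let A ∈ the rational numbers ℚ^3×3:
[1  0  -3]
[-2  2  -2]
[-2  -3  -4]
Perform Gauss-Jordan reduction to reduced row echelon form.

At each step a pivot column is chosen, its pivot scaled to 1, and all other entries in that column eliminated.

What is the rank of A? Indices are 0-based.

rank = 3

[1] R0 /= 1  ⇒  (1, 0, -3)
     R1 -= -2·R0  ⇒  (0, 2, -8)
     R2 -= -2·R0  ⇒  (0, -3, -10)
[2] R1 /= 2  ⇒  (0, 1, -4)
     R2 -= -3·R1  ⇒  (0, 0, -22)
[3] R2 /= -22  ⇒  (0, 0, 1)
     R0 -= -3·R2  ⇒  (1, 0, 0)
     R1 -= -4·R2  ⇒  (0, 1, 0)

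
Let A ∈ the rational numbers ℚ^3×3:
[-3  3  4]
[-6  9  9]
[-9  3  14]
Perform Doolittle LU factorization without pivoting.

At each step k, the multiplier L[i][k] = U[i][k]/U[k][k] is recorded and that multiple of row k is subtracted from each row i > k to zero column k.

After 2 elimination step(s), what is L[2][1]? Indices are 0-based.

[col 0] pivot -3
  R1 -= 2*R0 → (0, 3, 1)  (L[1][0] := 2)
  R2 -= 3*R0 → (0, -6, 2)  (L[2][0] := 3)
[col 1] pivot 3
  R2 -= -2*R1 → (0, 0, 4)  (L[2][1] := -2)

L[2][1] = -2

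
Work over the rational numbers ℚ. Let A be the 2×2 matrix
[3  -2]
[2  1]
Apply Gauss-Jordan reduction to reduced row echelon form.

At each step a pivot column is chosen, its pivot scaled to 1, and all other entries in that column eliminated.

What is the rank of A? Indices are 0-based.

step 1: normalize row 0 (÷3) = (1, -2/3)
  row 1: subtract 2×row0 = (0, 7/3)
step 2: normalize row 1 (÷7/3) = (0, 1)
  row 0: subtract -2/3×row1 = (1, 0)

rank = 2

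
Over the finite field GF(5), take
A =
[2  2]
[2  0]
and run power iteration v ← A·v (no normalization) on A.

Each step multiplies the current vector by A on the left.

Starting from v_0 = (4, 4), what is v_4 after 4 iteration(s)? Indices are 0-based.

v_0 = (4, 4).
v_1 = A·v_0 = (1, 3).
v_2 = A·v_1 = (3, 2).
v_3 = A·v_2 = (0, 1).
v_4 = A·v_3 = (2, 0).

v_4 = (2, 0)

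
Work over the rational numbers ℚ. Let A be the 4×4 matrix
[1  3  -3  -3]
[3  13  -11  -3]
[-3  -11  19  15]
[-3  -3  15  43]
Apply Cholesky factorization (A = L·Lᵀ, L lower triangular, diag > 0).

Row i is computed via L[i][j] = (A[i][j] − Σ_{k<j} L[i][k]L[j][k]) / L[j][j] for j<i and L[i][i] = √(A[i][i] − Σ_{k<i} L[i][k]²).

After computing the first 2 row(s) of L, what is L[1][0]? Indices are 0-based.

L[1][0] = 3

Step 1: L[0][0] = √(1) = 1.
  L[1][0] = (3) / L[0][0] = 3.
Step 2: L[1][1] = √(4) = 2.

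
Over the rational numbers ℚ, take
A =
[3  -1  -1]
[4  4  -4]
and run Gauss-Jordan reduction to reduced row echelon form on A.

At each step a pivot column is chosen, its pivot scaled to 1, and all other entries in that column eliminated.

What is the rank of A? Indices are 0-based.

rank = 2

[1] R0 /= 3  ⇒  (1, -1/3, -1/3)
     R1 -= 4·R0  ⇒  (0, 16/3, -8/3)
[2] R1 /= 16/3  ⇒  (0, 1, -1/2)
     R0 -= -1/3·R1  ⇒  (1, 0, -1/2)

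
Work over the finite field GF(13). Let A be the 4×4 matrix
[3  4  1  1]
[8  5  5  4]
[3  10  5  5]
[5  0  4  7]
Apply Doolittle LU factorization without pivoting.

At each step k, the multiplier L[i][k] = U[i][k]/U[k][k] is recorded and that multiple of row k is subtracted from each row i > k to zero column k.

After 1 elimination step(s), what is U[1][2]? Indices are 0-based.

[col 0] pivot 3
  R1 -= 7*R0 → (0, 3, 11, 10)  (L[1][0] := 7)
  R2 -= 1*R0 → (0, 6, 4, 4)  (L[2][0] := 1)
  R3 -= 6*R0 → (0, 2, 11, 1)  (L[3][0] := 6)

U[1][2] = 11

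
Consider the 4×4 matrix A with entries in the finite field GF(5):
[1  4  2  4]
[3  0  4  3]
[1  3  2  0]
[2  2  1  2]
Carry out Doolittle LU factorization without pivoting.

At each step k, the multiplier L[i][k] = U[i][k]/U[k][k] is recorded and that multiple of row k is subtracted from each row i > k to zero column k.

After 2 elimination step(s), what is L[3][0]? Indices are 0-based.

L[3][0] = 2

[col 0] pivot 1
  R1 -= 3*R0 → (0, 3, 3, 1)  (L[1][0] := 3)
  R2 -= 1*R0 → (0, 4, 0, 1)  (L[2][0] := 1)
  R3 -= 2*R0 → (0, 4, 2, 4)  (L[3][0] := 2)
[col 1] pivot 3
  R2 -= 3*R1 → (0, 0, 1, 3)  (L[2][1] := 3)
  R3 -= 3*R1 → (0, 0, 3, 1)  (L[3][1] := 3)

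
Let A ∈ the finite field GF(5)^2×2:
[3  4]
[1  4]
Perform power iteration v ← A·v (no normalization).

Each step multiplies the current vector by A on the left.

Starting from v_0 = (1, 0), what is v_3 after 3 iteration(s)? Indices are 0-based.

v_0 = (1, 0).
v_1 = A·v_0 = (3, 1).
v_2 = A·v_1 = (3, 2).
v_3 = A·v_2 = (2, 1).

v_3 = (2, 1)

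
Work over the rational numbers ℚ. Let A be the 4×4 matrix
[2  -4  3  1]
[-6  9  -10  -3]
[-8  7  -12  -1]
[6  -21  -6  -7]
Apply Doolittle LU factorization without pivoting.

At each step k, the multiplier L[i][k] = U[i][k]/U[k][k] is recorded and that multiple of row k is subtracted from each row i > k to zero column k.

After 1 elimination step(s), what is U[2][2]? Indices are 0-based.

U[2][2] = 0

k=0: U[0][0]=2
  eliminate (1,0): mult=-3, new row 1: (0, -3, -1, 0); set L[1][0]=-3
  eliminate (2,0): mult=-4, new row 2: (0, -9, 0, 3); set L[2][0]=-4
  eliminate (3,0): mult=3, new row 3: (0, -9, -15, -10); set L[3][0]=3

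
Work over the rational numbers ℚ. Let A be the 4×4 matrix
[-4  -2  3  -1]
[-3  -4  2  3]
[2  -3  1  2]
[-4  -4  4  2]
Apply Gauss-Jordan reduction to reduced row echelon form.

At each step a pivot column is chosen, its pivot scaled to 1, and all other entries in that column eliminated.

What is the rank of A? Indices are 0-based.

pivot(0,0)=-4: scale R0 → (1, 1/2, -3/4, 1/4)
  clear (1,0): R1 −= (-3)R0 → (0, -5/2, -1/4, 15/4)
  clear (2,0): R2 −= (2)R0 → (0, -4, 5/2, 3/2)
  clear (3,0): R3 −= (-4)R0 → (0, -2, 1, 3)
pivot(1,1)=-5/2: scale R1 → (0, 1, 1/10, -3/2)
  clear (0,1): R0 −= (1/2)R1 → (1, 0, -4/5, 1)
  clear (2,1): R2 −= (-4)R1 → (0, 0, 29/10, -9/2)
  clear (3,1): R3 −= (-2)R1 → (0, 0, 6/5, 0)
pivot(2,2)=29/10: scale R2 → (0, 0, 1, -45/29)
  clear (0,2): R0 −= (-4/5)R2 → (1, 0, 0, -7/29)
  clear (1,2): R1 −= (1/10)R2 → (0, 1, 0, -39/29)
  clear (3,2): R3 −= (6/5)R2 → (0, 0, 0, 54/29)
pivot(3,3)=54/29: scale R3 → (0, 0, 0, 1)
  clear (0,3): R0 −= (-7/29)R3 → (1, 0, 0, 0)
  clear (1,3): R1 −= (-39/29)R3 → (0, 1, 0, 0)
  clear (2,3): R2 −= (-45/29)R3 → (0, 0, 1, 0)

rank = 4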